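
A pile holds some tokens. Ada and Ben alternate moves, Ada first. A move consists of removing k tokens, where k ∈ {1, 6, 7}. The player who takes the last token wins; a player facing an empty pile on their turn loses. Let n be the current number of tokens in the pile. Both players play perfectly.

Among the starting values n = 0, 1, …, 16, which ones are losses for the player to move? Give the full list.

0, 2, 4, 12, 14, 16

Label each position W (a win for the player to move) or L (a loss). A position with no legal move is L; any other position is W exactly when some move reaches an L, and L when every move reaches a W.
n=0: no move → L
n=1: can move to 0, which is L ⇒ W
n=2: the only move is to 1(W), a W ⇒ L
n=3: can move to 2, which is L ⇒ W
n=4: the only move is to 3(W), a W ⇒ L
n=5: can move to 4, which is L ⇒ W
n=6: can move to 0, which is L ⇒ W
n=7: can move to 0, which is L ⇒ W
n=8: can move to 2, which is L ⇒ W
n=9: can move to 2, which is L ⇒ W
n=10: can move to 4, which is L ⇒ W
n=11: can move to 4, which is L ⇒ W
n=12: moves to 11(W), 6(W), 5(W); every one is W ⇒ L
n=13: can move to 12, which is L ⇒ W
n=14: moves to 13(W), 8(W), 7(W); every one is W ⇒ L
n=15: can move to 14, which is L ⇒ W
n=16: moves to 15(W), 10(W), 9(W); every one is W ⇒ L
Reading off the rows marked L gives the requested list; there are 6 such values of n.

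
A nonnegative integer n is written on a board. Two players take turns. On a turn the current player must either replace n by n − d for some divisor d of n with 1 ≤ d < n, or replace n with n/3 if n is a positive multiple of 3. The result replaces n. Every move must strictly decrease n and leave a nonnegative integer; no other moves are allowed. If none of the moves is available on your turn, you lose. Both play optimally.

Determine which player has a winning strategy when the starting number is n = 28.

Build the W/L table. Terminal = L. A non-terminal position is W if it has a move to some L; otherwise it is L.
n=0: no move → L
n=1: no move → L
n=2: reaches L-position 1 → W
n=3: reaches L-position 1 → W
n=4: only reaches 2(W), 3(W), all W → L
n=5: reaches L-position 4 → W
n=6: reaches L-position 4 → W
n=7: only reaches 6(W), which is W → L
n=8: reaches L-position 4 → W
n=9: only reaches 3(W), 6(W), 8(W), all W → L
n=10: reaches L-position 9 → W
n=11: only reaches 10(W), which is W → L
n=12: reaches L-position 4 → W
n=13: only reaches 12(W), which is W → L
n=14: reaches L-position 7 → W
n=15: only reaches 5(W), 10(W), 12(W), 14(W), all W → L
n=16: reaches L-position 15 → W
n=17: only reaches 16(W), which is W → L
n=18: reaches L-position 9 → W
n=19: only reaches 18(W), which is W → L
n=20: reaches L-position 15 → W
n=21: reaches L-position 7 → W
n=22: reaches L-position 11 → W
n=23: only reaches 22(W), which is W → L
n=24: reaches L-position 23 → W
n=25: only reaches 20(W), 24(W), all W → L
n=26: reaches L-position 13 → W
n=27: reaches L-position 9 → W
n=28: only reaches 14(W), 21(W), 24(W), 26(W), 27(W), all W → L
Every move from 28 reaches a W position, so the mover loses.

The second player wins.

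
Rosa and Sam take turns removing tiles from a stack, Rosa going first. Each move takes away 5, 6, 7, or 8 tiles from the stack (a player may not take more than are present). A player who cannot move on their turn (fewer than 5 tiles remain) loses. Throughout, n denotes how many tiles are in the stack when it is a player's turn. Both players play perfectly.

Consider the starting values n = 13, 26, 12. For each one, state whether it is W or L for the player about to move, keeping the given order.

Label each position W (a win for the player to move) or L (a loss). A position with no legal move is L; any other position is W exactly when some move reaches an L, and L when every move reaches a W.
n=0: no move → L
n=1: no move → L
n=2: no move → L
n=3: no move → L
n=4: no move → L
n=5: reaches L-position 0 → W
n=6: reaches L-position 1 → W
n=7: reaches L-position 2 → W
n=8: reaches L-position 3 → W
n=9: reaches L-position 4 → W
n=10: reaches L-position 4 → W
n=11: reaches L-position 4 → W
n=12: reaches L-position 4 → W
n=13: only reaches 8(W), 7(W), 6(W), 5(W), all W → L
n=14: only reaches 9(W), 8(W), 7(W), 6(W), all W → L
n=15: only reaches 10(W), 9(W), 8(W), 7(W), all W → L
n=16: only reaches 11(W), 10(W), 9(W), 8(W), all W → L
n=17: only reaches 12(W), 11(W), 10(W), 9(W), all W → L
n=18: reaches L-position 13 → W
n=19: reaches L-position 14 → W
n=20: reaches L-position 15 → W
n=21: reaches L-position 16 → W
n=22: reaches L-position 17 → W
n=23: reaches L-position 17 → W
n=24: reaches L-position 17 → W
n=25: reaches L-position 17 → W
n=26: only reaches 21(W), 20(W), 19(W), 18(W), all W → L

13: L, 26: L, 12: W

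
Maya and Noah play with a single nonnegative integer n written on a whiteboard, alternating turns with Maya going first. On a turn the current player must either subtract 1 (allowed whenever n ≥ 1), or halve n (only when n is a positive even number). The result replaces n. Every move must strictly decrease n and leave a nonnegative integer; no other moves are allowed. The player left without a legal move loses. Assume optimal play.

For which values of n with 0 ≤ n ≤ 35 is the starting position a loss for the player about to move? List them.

Label each position W (a win for the player to move) or L (a loss). A position with no legal move is L; any other position is W exactly when some move reaches an L, and L when every move reaches a W.
n=0: no move → L
n=1: reaches L-position 0 → W
n=2: only reaches 1(W), which is W → L
n=3: reaches L-position 2 → W
n=4: reaches L-position 2 → W
n=5: only reaches 4(W), which is W → L
n=6: reaches L-position 5 → W
n=7: only reaches 6(W), which is W → L
n=8: reaches L-position 7 → W
n=9: only reaches 8(W), which is W → L
n=10: reaches L-position 5 → W
n=11: only reaches 10(W), which is W → L
n=12: reaches L-position 11 → W
n=13: only reaches 12(W), which is W → L
n=14: reaches L-position 7 → W
n=15: only reaches 14(W), which is W → L
n=16: reaches L-position 15 → W
n=17: only reaches 16(W), which is W → L
n=18: reaches L-position 9 → W
n=19: only reaches 18(W), which is W → L
n=20: reaches L-position 19 → W
n=21: only reaches 20(W), which is W → L
n=22: reaches L-position 11 → W
n=23: only reaches 22(W), which is W → L
n=24: reaches L-position 23 → W
n=25: only reaches 24(W), which is W → L
n=26: reaches L-position 13 → W
n=27: only reaches 26(W), which is W → L
n=28: reaches L-position 27 → W
n=29: only reaches 28(W), which is W → L
n=30: reaches L-position 15 → W
n=31: only reaches 30(W), which is W → L
n=32: reaches L-position 31 → W
n=33: only reaches 32(W), which is W → L
n=34: reaches L-position 17 → W
n=35: only reaches 34(W), which is W → L
The losing starting values of n are exactly the entries labelled L in this table (18 of them).

0, 2, 5, 7, 9, 11, 13, 15, 17, 19, 21, 23, 25, 27, 29, 31, 33, 35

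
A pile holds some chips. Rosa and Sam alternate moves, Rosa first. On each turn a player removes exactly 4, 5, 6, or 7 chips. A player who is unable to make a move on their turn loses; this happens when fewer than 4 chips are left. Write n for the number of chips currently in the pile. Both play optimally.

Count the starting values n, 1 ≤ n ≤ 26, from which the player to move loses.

11

Classify positions by backward induction: terminal positions (no move available) are L. From any other position, the mover wins iff some move reaches an L.
n=0: no move → L
n=1: no move → L
n=2: no move → L
n=3: no move → L
n=4: can move to 0, which is L ⇒ W
n=5: can move to 1, which is L ⇒ W
n=6: can move to 2, which is L ⇒ W
n=7: can move to 3, which is L ⇒ W
n=8: can move to 3, which is L ⇒ W
n=9: can move to 3, which is L ⇒ W
n=10: can move to 3, which is L ⇒ W
n=11: moves to 7(W), 6(W), 5(W), 4(W); every one is W ⇒ L
n=12: moves to 8(W), 7(W), 6(W), 5(W); every one is W ⇒ L
n=13: moves to 9(W), 8(W), 7(W), 6(W); every one is W ⇒ L
n=14: moves to 10(W), 9(W), 8(W), 7(W); every one is W ⇒ L
n=15: can move to 11, which is L ⇒ W
n=16: can move to 12, which is L ⇒ W
n=17: can move to 13, which is L ⇒ W
n=18: can move to 14, which is L ⇒ W
n=19: can move to 14, which is L ⇒ W
n=20: can move to 14, which is L ⇒ W
n=21: can move to 14, which is L ⇒ W
n=22: moves to 18(W), 17(W), 16(W), 15(W); every one is W ⇒ L
n=23: moves to 19(W), 18(W), 17(W), 16(W); every one is W ⇒ L
n=24: moves to 20(W), 19(W), 18(W), 17(W); every one is W ⇒ L
n=25: moves to 21(W), 20(W), 19(W), 18(W); every one is W ⇒ L
n=26: can move to 22, which is L ⇒ W
L entries with 1 ≤ n ≤ 26 (n=0 is outside the asked range and is not counted): n = 1, 2, 3, 11, 12, 13, 14, 22, 23, 24, 25; that makes 11.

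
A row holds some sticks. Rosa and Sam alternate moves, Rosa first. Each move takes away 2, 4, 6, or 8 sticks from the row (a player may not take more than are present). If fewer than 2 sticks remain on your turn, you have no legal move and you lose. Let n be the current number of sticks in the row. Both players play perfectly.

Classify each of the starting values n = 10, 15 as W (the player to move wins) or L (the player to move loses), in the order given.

Label each position W (a win for the player to move) or L (a loss). A position with no legal move is L; any other position is W exactly when some move reaches an L, and L when every move reaches a W.
n=0: no move → L
n=1: no move → L
n=2: W (go to 0, an L position)
n=3: W (go to 1, an L position)
n=4: W (go to 0, an L position)
n=5: W (go to 1, an L position)
n=6: W (go to 0, an L position)
n=7: W (go to 1, an L position)
n=8: W (go to 0, an L position)
n=9: W (go to 1, an L position)
n=10: L (options 8(W), 6(W), 4(W), 2(W) are all W)
n=11: L (options 9(W), 7(W), 5(W), 3(W) are all W)
n=12: W (go to 10, an L position)
n=13: W (go to 11, an L position)
n=14: W (go to 10, an L position)
n=15: W (go to 11, an L position)

10: L, 15: W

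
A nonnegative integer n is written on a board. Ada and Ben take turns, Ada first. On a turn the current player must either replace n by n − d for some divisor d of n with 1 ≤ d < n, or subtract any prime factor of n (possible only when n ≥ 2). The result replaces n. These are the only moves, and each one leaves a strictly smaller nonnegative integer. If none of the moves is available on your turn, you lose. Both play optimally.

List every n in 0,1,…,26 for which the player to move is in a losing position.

0, 1, 4, 9, 14, 20, 26

Label each position W (a win for the player to move) or L (a loss). A position with no legal move is L; any other position is W exactly when some move reaches an L, and L when every move reaches a W.
n=0: no move → L
n=1: no move → L
n=2: W (go to 0, an L position)
n=3: W (go to 0, an L position)
n=4: L (options 2(W), 3(W) are all W)
n=5: W (go to 0, an L position)
n=6: W (go to 4, an L position)
n=7: W (go to 0, an L position)
n=8: W (go to 4, an L position)
n=9: L (options 6(W), 8(W) are all W)
n=10: W (go to 9, an L position)
n=11: W (go to 0, an L position)
n=12: W (go to 9, an L position)
n=13: W (go to 0, an L position)
n=14: L (options 7(W), 12(W), 13(W) are all W)
n=15: W (go to 14, an L position)
n=16: W (go to 14, an L position)
n=17: W (go to 0, an L position)
n=18: W (go to 9, an L position)
n=19: W (go to 0, an L position)
n=20: L (options 10(W), 15(W), 16(W), 18(W), 19(W) are all W)
n=21: W (go to 14, an L position)
n=22: W (go to 20, an L position)
n=23: W (go to 0, an L position)
n=24: W (go to 20, an L position)
n=25: W (go to 20, an L position)
n=26: L (options 13(W), 24(W), 25(W) are all W)
Reading off the rows marked L gives the requested list; there are 7 such values of n.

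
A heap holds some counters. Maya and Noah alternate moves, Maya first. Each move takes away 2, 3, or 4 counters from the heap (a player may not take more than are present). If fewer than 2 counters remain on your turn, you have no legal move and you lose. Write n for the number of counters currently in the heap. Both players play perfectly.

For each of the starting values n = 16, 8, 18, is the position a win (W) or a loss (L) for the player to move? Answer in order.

16: W, 8: W, 18: L

Build the W/L table. Terminal = L. A non-terminal position is W if it has a move to some L; otherwise it is L.
n=0: no move → L
n=1: no move → L
n=2: →0(L), so W
n=3: →1(L), so W
n=4: →1(L), so W
n=5: →1(L), so W
n=6: →4(W), 3(W), 2(W) — all W, so L
n=7: →5(W), 4(W), 3(W) — all W, so L
n=8: →6(L), so W
n=9: →7(L), so W
n=10: →7(L), so W
n=11: →7(L), so W
n=12: →10(W), 9(W), 8(W) — all W, so L
n=13: →11(W), 10(W), 9(W) — all W, so L
n=14: →12(L), so W
n=15: →13(L), so W
n=16: →13(L), so W
n=17: →13(L), so W
n=18: →16(W), 15(W), 14(W) — all W, so L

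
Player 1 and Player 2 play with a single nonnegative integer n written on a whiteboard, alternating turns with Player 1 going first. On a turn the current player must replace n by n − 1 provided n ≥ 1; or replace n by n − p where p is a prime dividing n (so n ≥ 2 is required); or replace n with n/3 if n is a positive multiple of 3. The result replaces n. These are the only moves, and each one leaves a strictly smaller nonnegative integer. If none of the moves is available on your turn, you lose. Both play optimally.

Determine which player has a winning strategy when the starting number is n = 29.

Player 1 wins.

Classify positions by backward induction: terminal positions (no move available) are L. From any other position, the mover wins iff some move reaches an L.
n=0: no move → L
n=1: W (go to 0, an L position)
n=2: W (go to 0, an L position)
n=3: W (go to 0, an L position)
n=4: L (options 2(W), 3(W) are all W)
n=5: W (go to 0, an L position)
n=6: W (go to 4, an L position)
n=7: W (go to 0, an L position)
n=8: L (options 6(W), 7(W) are all W)
n=9: W (go to 8, an L position)
n=10: W (go to 8, an L position)
n=11: W (go to 0, an L position)
n=12: W (go to 4, an L position)
n=13: W (go to 0, an L position)
n=14: L (options 7(W), 12(W), 13(W) are all W)
n=15: W (go to 14, an L position)
n=16: W (go to 14, an L position)
n=17: W (go to 0, an L position)
n=18: L (options 6(W), 15(W), 16(W), 17(W) are all W)
n=19: W (go to 0, an L position)
n=20: W (go to 18, an L position)
n=21: W (go to 14, an L position)
n=22: L (options 11(W), 20(W), 21(W) are all W)
n=23: W (go to 0, an L position)
n=24: W (go to 8, an L position)
n=25: L (options 20(W), 24(W) are all W)
n=26: W (go to 25, an L position)
n=27: L (options 9(W), 24(W), 26(W) are all W)
n=28: W (go to 27, an L position)
n=29: W (go to 0, an L position)
From 29 Player 1 can move to 0, reaching an L position.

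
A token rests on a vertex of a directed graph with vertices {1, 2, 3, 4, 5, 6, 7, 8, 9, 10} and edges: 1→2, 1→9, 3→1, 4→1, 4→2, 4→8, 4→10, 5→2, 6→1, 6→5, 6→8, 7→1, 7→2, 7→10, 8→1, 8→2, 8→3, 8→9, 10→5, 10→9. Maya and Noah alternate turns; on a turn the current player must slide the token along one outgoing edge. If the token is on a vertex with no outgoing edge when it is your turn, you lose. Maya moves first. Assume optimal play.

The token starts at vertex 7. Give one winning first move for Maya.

Classify positions by backward induction: terminal positions (no move available) are L. From any other position, the mover wins iff some move reaches an L.
Every edge goes from a vertex to one that appears earlier in the order 9, 2, 1, 3, 5, 10, 8, 7, 6, 4, so processing vertices in that order labels each vertex after all of its successors.
9: no outgoing edge → L
2: no outgoing edge → L
1: →2(L), so W
3: →1(W) only, which is W, so L
5: →2(L), so W
10: →9(L), so W
8: →3(L), so W
7: →2(L), so W
6: →8(W), 5(W), 1(W) — all W, so L
4: →2(L), so W
From 7, the L positions reachable in one move are: 2.

Move to 2.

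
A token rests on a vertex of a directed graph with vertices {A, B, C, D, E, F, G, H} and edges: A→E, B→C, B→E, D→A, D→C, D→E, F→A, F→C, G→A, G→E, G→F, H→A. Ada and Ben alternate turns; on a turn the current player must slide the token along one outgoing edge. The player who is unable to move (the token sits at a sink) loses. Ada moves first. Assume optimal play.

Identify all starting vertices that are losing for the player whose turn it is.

C, E, H

Build the W/L table. Terminal = L. A non-terminal position is W if it has a move to some L; otherwise it is L.
Every edge goes from a vertex to one that appears earlier in the order E, C, A, D, F, H, B, G, so processing vertices in that order labels each vertex after all of its successors.
E: no outgoing edge → L
C: no outgoing edge → L
A: reaches L-position E → W
D: reaches L-position C → W
F: reaches L-position C → W
H: only reaches A(W), which is W → L
B: reaches L-position C → W
G: reaches L-position E → W
The losing starting vertices are exactly the entries labelled L in this table (3 of them).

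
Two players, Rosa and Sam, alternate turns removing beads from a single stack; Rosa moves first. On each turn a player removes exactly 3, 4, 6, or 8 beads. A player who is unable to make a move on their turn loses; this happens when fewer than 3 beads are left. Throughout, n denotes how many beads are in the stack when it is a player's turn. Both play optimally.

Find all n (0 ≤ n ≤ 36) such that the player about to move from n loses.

0, 1, 2, 11, 12, 13, 22, 23, 24, 33, 34, 35

Work bottom-up. With no move the player to move loses. Otherwise the position is W if at least one move leads to an L position for the opponent, and L if every move leads to a W.
n=0: no move → L
n=1: no move → L
n=2: no move → L
n=3: can move to 0, which is L ⇒ W
n=4: can move to 1, which is L ⇒ W
n=5: can move to 2, which is L ⇒ W
n=6: can move to 2, which is L ⇒ W
n=7: can move to 1, which is L ⇒ W
n=8: can move to 2, which is L ⇒ W
n=9: can move to 1, which is L ⇒ W
n=10: can move to 2, which is L ⇒ W
n=11: moves to 8(W), 7(W), 5(W), 3(W); every one is W ⇒ L
n=12: moves to 9(W), 8(W), 6(W), 4(W); every one is W ⇒ L
n=13: moves to 10(W), 9(W), 7(W), 5(W); every one is W ⇒ L
n=14: can move to 11, which is L ⇒ W
n=15: can move to 12, which is L ⇒ W
n=16: can move to 13, which is L ⇒ W
n=17: can move to 13, which is L ⇒ W
n=18: can move to 12, which is L ⇒ W
n=19: can move to 13, which is L ⇒ W
n=20: can move to 12, which is L ⇒ W
n=21: can move to 13, which is L ⇒ W
n=22: moves to 19(W), 18(W), 16(W), 14(W); every one is W ⇒ L
n=23: moves to 20(W), 19(W), 17(W), 15(W); every one is W ⇒ L
n=24: moves to 21(W), 20(W), 18(W), 16(W); every one is W ⇒ L
n=25: can move to 22, which is L ⇒ W
n=26: can move to 23, which is L ⇒ W
n=27: can move to 24, which is L ⇒ W
n=28: can move to 24, which is L ⇒ W
n=29: can move to 23, which is L ⇒ W
n=30: can move to 24, which is L ⇒ W
n=31: can move to 23, which is L ⇒ W
n=32: can move to 24, which is L ⇒ W
n=33: moves to 30(W), 29(W), 27(W), 25(W); every one is W ⇒ L
n=34: moves to 31(W), 30(W), 28(W), 26(W); every one is W ⇒ L
n=35: moves to 32(W), 31(W), 29(W), 27(W); every one is W ⇒ L
n=36: can move to 33, which is L ⇒ W
Reading off the rows marked L gives the requested list; there are 12 such values of n.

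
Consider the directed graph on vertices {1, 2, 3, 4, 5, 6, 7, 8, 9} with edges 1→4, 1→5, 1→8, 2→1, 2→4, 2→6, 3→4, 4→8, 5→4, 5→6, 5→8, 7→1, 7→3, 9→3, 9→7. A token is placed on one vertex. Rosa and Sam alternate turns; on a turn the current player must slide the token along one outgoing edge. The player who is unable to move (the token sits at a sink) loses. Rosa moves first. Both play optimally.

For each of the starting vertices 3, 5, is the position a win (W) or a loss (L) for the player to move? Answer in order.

Positions with no move are L. A position that does have a move is losing for the player to move precisely when every available move leads to a winning position for the opponent. Fill in the labels:
Every edge goes from a vertex to one that appears earlier in the order 6, 8, 4, 5, 1, 3, 2, 7, 9, so processing vertices in that order labels each vertex after all of its successors.
6: no outgoing edge → L
8: no outgoing edge → L
4: W (go to 8, an L position)
5: W (go to 8, an L position)
1: W (go to 8, an L position)
3: L (sole option 4(W) is W)
2: W (go to 6, an L position)
7: W (go to 3, an L position)
9: W (go to 3, an L position)

3: L, 5: W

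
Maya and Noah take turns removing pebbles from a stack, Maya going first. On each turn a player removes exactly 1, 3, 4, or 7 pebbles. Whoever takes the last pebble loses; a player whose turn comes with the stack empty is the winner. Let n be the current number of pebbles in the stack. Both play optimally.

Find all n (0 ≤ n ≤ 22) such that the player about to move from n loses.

1, 3, 9, 11, 17, 19

Compute win/loss labels from the base case upward. A position with no move is W. Any other position is W if it can reach an L in one move, else L.
n=0: no move; the opponent has just taken the last pebble and therefore loses → W
n=1: only reaches 0(W), which is W → L
n=2: reaches L-position 1 → W
n=3: only reaches 2(W), 0(W), all W → L
n=4: reaches L-position 3 → W
n=5: reaches L-position 1 → W
n=6: reaches L-position 3 → W
n=7: reaches L-position 3 → W
n=8: reaches L-position 1 → W
n=9: only reaches 8(W), 6(W), 5(W), 2(W), all W → L
n=10: reaches L-position 9 → W
n=11: only reaches 10(W), 8(W), 7(W), 4(W), all W → L
n=12: reaches L-position 11 → W
n=13: reaches L-position 9 → W
n=14: reaches L-position 11 → W
n=15: reaches L-position 11 → W
n=16: reaches L-position 9 → W
n=17: only reaches 16(W), 14(W), 13(W), 10(W), all W → L
n=18: reaches L-position 17 → W
n=19: only reaches 18(W), 16(W), 15(W), 12(W), all W → L
n=20: reaches L-position 19 → W
n=21: reaches L-position 17 → W
n=22: reaches L-position 19 → W
The losing starting values of n are exactly the entries labelled L in this table (6 of them).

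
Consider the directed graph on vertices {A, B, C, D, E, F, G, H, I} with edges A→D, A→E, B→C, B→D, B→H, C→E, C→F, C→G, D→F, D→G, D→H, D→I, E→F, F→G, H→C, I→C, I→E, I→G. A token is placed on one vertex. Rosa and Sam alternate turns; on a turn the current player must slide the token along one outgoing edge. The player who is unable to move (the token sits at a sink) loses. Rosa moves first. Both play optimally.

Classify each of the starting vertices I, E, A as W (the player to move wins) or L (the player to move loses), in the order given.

I: W, E: L, A: W

Label each position W (a win for the player to move) or L (a loss). A position with no legal move is L; any other position is W exactly when some move reaches an L, and L when every move reaches a W.
Every edge goes from a vertex to one that appears earlier in the order G, F, E, C, I, H, D, B, A, so processing vertices in that order labels each vertex after all of its successors.
G: no outgoing edge → L
F: →G(L), so W
E: →F(W) only, which is W, so L
C: →E(L), so W
I: →E(L), so W
H: →C(W) only, which is W, so L
D: →H(L), so W
B: →H(L), so W
A: →E(L), so W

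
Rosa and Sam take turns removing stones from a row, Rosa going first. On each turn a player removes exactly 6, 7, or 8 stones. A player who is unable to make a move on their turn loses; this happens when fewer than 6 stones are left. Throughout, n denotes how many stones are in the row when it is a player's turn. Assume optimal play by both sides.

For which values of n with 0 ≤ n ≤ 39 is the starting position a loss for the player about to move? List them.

Use the standard recursion: the mover loses at a terminal position; elsewhere, the mover wins exactly when some move hands the opponent an L position.
n=0: no move → L
n=1: no move → L
n=2: no move → L
n=3: no move → L
n=4: no move → L
n=5: no move → L
n=6: can move to 0, which is L ⇒ W
n=7: can move to 1, which is L ⇒ W
n=8: can move to 2, which is L ⇒ W
n=9: can move to 3, which is L ⇒ W
n=10: can move to 4, which is L ⇒ W
n=11: can move to 5, which is L ⇒ W
n=12: can move to 5, which is L ⇒ W
n=13: can move to 5, which is L ⇒ W
n=14: moves to 8(W), 7(W), 6(W); every one is W ⇒ L
n=15: moves to 9(W), 8(W), 7(W); every one is W ⇒ L
n=16: moves to 10(W), 9(W), 8(W); every one is W ⇒ L
n=17: moves to 11(W), 10(W), 9(W); every one is W ⇒ L
n=18: moves to 12(W), 11(W), 10(W); every one is W ⇒ L
n=19: moves to 13(W), 12(W), 11(W); every one is W ⇒ L
n=20: can move to 14, which is L ⇒ W
n=21: can move to 15, which is L ⇒ W
n=22: can move to 16, which is L ⇒ W
n=23: can move to 17, which is L ⇒ W
n=24: can move to 18, which is L ⇒ W
n=25: can move to 19, which is L ⇒ W
n=26: can move to 19, which is L ⇒ W
n=27: can move to 19, which is L ⇒ W
n=28: moves to 22(W), 21(W), 20(W); every one is W ⇒ L
n=29: moves to 23(W), 22(W), 21(W); every one is W ⇒ L
n=30: moves to 24(W), 23(W), 22(W); every one is W ⇒ L
n=31: moves to 25(W), 24(W), 23(W); every one is W ⇒ L
n=32: moves to 26(W), 25(W), 24(W); every one is W ⇒ L
n=33: moves to 27(W), 26(W), 25(W); every one is W ⇒ L
n=34: can move to 28, which is L ⇒ W
n=35: can move to 29, which is L ⇒ W
n=36: can move to 30, which is L ⇒ W
n=37: can move to 31, which is L ⇒ W
n=38: can move to 32, which is L ⇒ W
n=39: can move to 33, which is L ⇒ W
Reading off the rows marked L gives the requested list; there are 18 such values of n.

0, 1, 2, 3, 4, 5, 14, 15, 16, 17, 18, 19, 28, 29, 30, 31, 32, 33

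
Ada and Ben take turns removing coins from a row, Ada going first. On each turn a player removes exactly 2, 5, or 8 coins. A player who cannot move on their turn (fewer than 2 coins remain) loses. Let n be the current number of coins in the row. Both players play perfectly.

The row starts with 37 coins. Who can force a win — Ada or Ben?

Ben wins.

Build the W/L table. Terminal = L. A non-terminal position is W if it has a move to some L; otherwise it is L.
n=0: no move → L
n=1: no move → L
n=2: →0(L), so W
n=3: →1(L), so W
n=4: →2(W) only, which is W, so L
n=5: →0(L), so W
n=6: →4(L), so W
n=7: →5(W), 2(W) — all W, so L
n=8: →0(L), so W
n=9: →7(L), so W
n=10: →8(W), 5(W), 2(W) — all W, so L
n=11: →9(W), 6(W), 3(W) — all W, so L
n=12: →10(L), so W
n=13: →11(L), so W
n=14: →12(W), 9(W), 6(W) — all W, so L
n=15: →10(L), so W
n=16: →14(L), so W
n=17: →15(W), 12(W), 9(W) — all W, so L
n=18: →10(L), so W
n=19: →17(L), so W
n=20: →18(W), 15(W), 12(W) — all W, so L
n=21: →19(W), 16(W), 13(W) — all W, so L
n=22: →20(L), so W
n=23: →21(L), so W
n=24: →22(W), 19(W), 16(W) — all W, so L
n=25: →20(L), so W
n=26: →24(L), so W
n=27: →25(W), 22(W), 19(W) — all W, so L
n=28: →20(L), so W
n=29: →27(L), so W
n=30: →28(W), 25(W), 22(W) — all W, so L
n=31: →29(W), 26(W), 23(W) — all W, so L
n=32: →30(L), so W
n=33: →31(L), so W
n=34: →32(W), 29(W), 26(W) — all W, so L
n=35: →30(L), so W
n=36: →34(L), so W
n=37: →35(W), 32(W), 29(W) — all W, so L
Every move from 37 reaches a W position, so the mover loses.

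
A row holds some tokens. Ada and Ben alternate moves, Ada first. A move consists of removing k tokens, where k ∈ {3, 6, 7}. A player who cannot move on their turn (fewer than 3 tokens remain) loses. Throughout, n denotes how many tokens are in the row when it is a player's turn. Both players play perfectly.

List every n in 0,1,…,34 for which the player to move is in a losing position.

Build the W/L table. Terminal = L. A non-terminal position is W if it has a move to some L; otherwise it is L.
n=0: no move → L
n=1: no move → L
n=2: no move → L
n=3: →0(L), so W
n=4: →1(L), so W
n=5: →2(L), so W
n=6: →0(L), so W
n=7: →1(L), so W
n=8: →2(L), so W
n=9: →2(L), so W
n=10: →7(W), 4(W), 3(W) — all W, so L
n=11: →8(W), 5(W), 4(W) — all W, so L
n=12: →9(W), 6(W), 5(W) — all W, so L
n=13: →10(L), so W
n=14: →11(L), so W
n=15: →12(L), so W
n=16: →10(L), so W
n=17: →11(L), so W
n=18: →12(L), so W
n=19: →12(L), so W
n=20: →17(W), 14(W), 13(W) — all W, so L
n=21: →18(W), 15(W), 14(W) — all W, so L
n=22: →19(W), 16(W), 15(W) — all W, so L
n=23: →20(L), so W
n=24: →21(L), so W
n=25: →22(L), so W
n=26: →20(L), so W
n=27: →21(L), so W
n=28: →22(L), so W
n=29: →22(L), so W
n=30: →27(W), 24(W), 23(W) — all W, so L
n=31: →28(W), 25(W), 24(W) — all W, so L
n=32: →29(W), 26(W), 25(W) — all W, so L
n=33: →30(L), so W
n=34: →31(L), so W
The losing starting values of n are exactly the entries labelled L in this table (12 of them).

0, 1, 2, 10, 11, 12, 20, 21, 22, 30, 31, 32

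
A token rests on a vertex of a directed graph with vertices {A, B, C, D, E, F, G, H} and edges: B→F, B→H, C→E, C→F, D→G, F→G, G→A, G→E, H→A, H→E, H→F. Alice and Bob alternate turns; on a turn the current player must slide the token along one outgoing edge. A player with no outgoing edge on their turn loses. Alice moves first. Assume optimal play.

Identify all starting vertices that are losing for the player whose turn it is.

Label each position W (a win for the player to move) or L (a loss). A position with no legal move is L; any other position is W exactly when some move reaches an L, and L when every move reaches a W.
Every edge goes from a vertex to one that appears earlier in the order A, E, G, F, H, C, D, B, so processing vertices in that order labels each vertex after all of its successors.
A: no outgoing edge → L
E: no outgoing edge → L
G: →E(L), so W
F: →G(W) only, which is W, so L
H: →F(L), so W
C: →F(L), so W
D: →G(W) only, which is W, so L
B: →F(L), so W
Reading off the rows marked L gives the requested list; there are 4 such vertices.

A, D, E, F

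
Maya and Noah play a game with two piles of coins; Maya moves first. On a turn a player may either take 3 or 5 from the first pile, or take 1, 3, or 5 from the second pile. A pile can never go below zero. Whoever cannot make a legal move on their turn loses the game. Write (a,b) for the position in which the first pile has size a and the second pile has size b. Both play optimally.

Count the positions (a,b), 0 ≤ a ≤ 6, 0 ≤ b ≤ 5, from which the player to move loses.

18

Work bottom-up. With no move the player to move loses. Otherwise the position is W if at least one move leads to an L position for the opponent, and L if every move leads to a W.
Every move lowers a or b (never raises either), so fill the grid row by row in increasing a, and left to right within a row: each cell's successors are then already labelled.
      b=0  b=1  b=2  b=3  b=4  b=5
a=0:    L    W    L    W    L    W
a=1:    L    W    L    W    L    W
a=2:    L    W    L    W    L    W
a=3:    W    L    W    L    W    L
a=4:    W    L    W    L    W    L
a=5:    W    L    W    L    W    L
a=6:    W    W    W    W    W    W
Cells with no legal move (terminal, hence L): (0,0), (1,0), (2,0).
The remaining L cells, each justified by listing all of its moves:
(0,2): only reaches (0,1)(W), which is W → L
(0,4): only reaches (0,3)(W), (0,1)(W), all W → L
(1,2): only reaches (1,1)(W), which is W → L
(1,4): only reaches (1,3)(W), (1,1)(W), all W → L
(2,2): only reaches (2,1)(W), which is W → L
(2,4): only reaches (2,3)(W), (2,1)(W), all W → L
(3,1): only reaches (0,1)(W), (3,0)(W), all W → L
(3,3): only reaches (0,3)(W), (3,2)(W), (3,0)(W), all W → L
(3,5): only reaches (0,5)(W), (3,4)(W), (3,2)(W), (3,0)(W), all W → L
(4,1): only reaches (1,1)(W), (4,0)(W), all W → L
(4,3): only reaches (1,3)(W), (4,2)(W), (4,0)(W), all W → L
(4,5): only reaches (1,5)(W), (4,4)(W), (4,2)(W), (4,0)(W), all W → L
(5,1): only reaches (2,1)(W), (0,1)(W), (5,0)(W), all W → L
(5,3): only reaches (2,3)(W), (0,3)(W), (5,2)(W), (5,0)(W), all W → L
(5,5): only reaches (2,5)(W), (0,5)(W), (5,4)(W), (5,2)(W), (5,0)(W), all W → L
Every other cell has at least one move into one of the L cells above, so it is W.
L cells per row: a=0: 3, a=1: 3, a=2: 3, a=3: 3, a=4: 3, a=5: 3, a=6: 0; total 18.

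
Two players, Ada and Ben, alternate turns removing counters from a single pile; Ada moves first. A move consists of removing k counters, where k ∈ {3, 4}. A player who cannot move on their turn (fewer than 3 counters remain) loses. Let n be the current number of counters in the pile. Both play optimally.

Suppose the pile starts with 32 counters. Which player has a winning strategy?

Ada wins.

Work bottom-up. With no move the player to move loses. Otherwise the position is W if at least one move leads to an L position for the opponent, and L if every move leads to a W.
n=0: no move → L
n=1: no move → L
n=2: no move → L
n=3: can move to 0, which is L ⇒ W
n=4: can move to 1, which is L ⇒ W
n=5: can move to 2, which is L ⇒ W
n=6: can move to 2, which is L ⇒ W
n=7: moves to 4(W), 3(W); every one is W ⇒ L
n=8: moves to 5(W), 4(W); every one is W ⇒ L
n=9: moves to 6(W), 5(W); every one is W ⇒ L
n=10: can move to 7, which is L ⇒ W
n=11: can move to 8, which is L ⇒ W
n=12: can move to 9, which is L ⇒ W
n=13: can move to 9, which is L ⇒ W
n=14: moves to 11(W), 10(W); every one is W ⇒ L
n=15: moves to 12(W), 11(W); every one is W ⇒ L
n=16: moves to 13(W), 12(W); every one is W ⇒ L
n=17: can move to 14, which is L ⇒ W
n=18: can move to 15, which is L ⇒ W
n=19: can move to 16, which is L ⇒ W
n=20: can move to 16, which is L ⇒ W
n=21: moves to 18(W), 17(W); every one is W ⇒ L
n=22: moves to 19(W), 18(W); every one is W ⇒ L
n=23: moves to 20(W), 19(W); every one is W ⇒ L
n=24: can move to 21, which is L ⇒ W
n=25: can move to 22, which is L ⇒ W
n=26: can move to 23, which is L ⇒ W
n=27: can move to 23, which is L ⇒ W
n=28: moves to 25(W), 24(W); every one is W ⇒ L
n=29: moves to 26(W), 25(W); every one is W ⇒ L
n=30: moves to 27(W), 26(W); every one is W ⇒ L
n=31: can move to 28, which is L ⇒ W
n=32: can move to 29, which is L ⇒ W
From 32 Ada can remove 3, leaving 29, reaching an L position.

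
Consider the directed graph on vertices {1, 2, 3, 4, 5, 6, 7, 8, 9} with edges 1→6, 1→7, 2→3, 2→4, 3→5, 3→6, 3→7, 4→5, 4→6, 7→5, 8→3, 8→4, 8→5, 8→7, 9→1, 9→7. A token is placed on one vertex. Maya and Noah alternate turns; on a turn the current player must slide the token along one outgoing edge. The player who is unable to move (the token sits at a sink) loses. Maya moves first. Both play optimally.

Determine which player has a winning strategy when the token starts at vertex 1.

Positions with no move are L. A position that does have a move is losing for the player to move precisely when every available move leads to a winning position for the opponent. Fill in the labels:
Every edge goes from a vertex to one that appears earlier in the order 5, 6, 4, 7, 3, 1, 2, 9, 8, so processing vertices in that order labels each vertex after all of its successors.
5: no outgoing edge → L
6: no outgoing edge → L
4: can move to 6, which is L ⇒ W
7: can move to 5, which is L ⇒ W
3: can move to 6, which is L ⇒ W
1: can move to 6, which is L ⇒ W
2: moves to 3(W), 4(W); every one is W ⇒ L
9: moves to 1(W), 7(W); every one is W ⇒ L
8: can move to 5, which is L ⇒ W
From 1 Maya can move to 6, reaching an L position.

Maya wins.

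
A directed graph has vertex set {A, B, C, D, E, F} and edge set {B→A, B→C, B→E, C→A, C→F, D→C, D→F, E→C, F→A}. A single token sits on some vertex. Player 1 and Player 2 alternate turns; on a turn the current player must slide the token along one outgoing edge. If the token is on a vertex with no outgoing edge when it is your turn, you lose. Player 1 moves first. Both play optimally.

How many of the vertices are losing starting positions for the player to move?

Build the W/L table. Terminal = L. A non-terminal position is W if it has a move to some L; otherwise it is L.
Every edge goes from a vertex to one that appears earlier in the order A, F, C, E, B, D, so processing vertices in that order labels each vertex after all of its successors.
A: no outgoing edge → L
F: W (go to A, an L position)
C: W (go to A, an L position)
E: L (sole option C(W) is W)
B: W (go to E, an L position)
D: L (options C(W), F(W) are all W)
The L vertices are A, D, E; that is 3 in all.

3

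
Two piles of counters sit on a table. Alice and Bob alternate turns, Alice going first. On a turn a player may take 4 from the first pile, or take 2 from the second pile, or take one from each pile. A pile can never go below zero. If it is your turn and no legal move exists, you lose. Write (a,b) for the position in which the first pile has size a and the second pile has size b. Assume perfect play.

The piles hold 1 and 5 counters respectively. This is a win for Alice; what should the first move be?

Move to (1,3).

Compute win/loss labels from the base case upward. A position with no move is L. Any other position is W if it can reach an L in one move, else L.
No move ever increases a pile, so every position that can arise here has a ≤ 1 and b ≤ 5; it is enough to label the cells with 0 ≤ a ≤ 1 and 0 ≤ b ≤ 5.
Every move lowers a or b (never raises either), so fill the grid row by row in increasing a, and left to right within a row: each cell's successors are then already labelled.
      b=0  b=1  b=2  b=3  b=4  b=5
a=0:    L    L    W    W    L    L
a=1:    L    W    W    L    L    W
Cells with no legal move (terminal, hence L): (0,0), (0,1), (1,0).
The remaining L cells, each justified by listing all of its moves:
(0,4): the only move is to (0,2)(W), a W ⇒ L
(0,5): the only move is to (0,3)(W), a W ⇒ L
(1,3): moves to (1,1)(W), (0,2)(W); every one is W ⇒ L
(1,4): moves to (1,2)(W), (0,3)(W); every one is W ⇒ L
Every other cell has at least one move into one of the L cells above, so it is W.
From (1,5), the L positions reachable in one move are: (1,3), (0,4). Any move reaching one of these is winning.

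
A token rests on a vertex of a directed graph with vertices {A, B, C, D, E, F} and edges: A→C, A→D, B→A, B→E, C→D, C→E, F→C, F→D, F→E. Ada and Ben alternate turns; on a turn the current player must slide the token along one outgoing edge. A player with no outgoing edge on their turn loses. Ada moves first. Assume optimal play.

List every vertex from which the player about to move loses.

D, E

Compute win/loss labels from the base case upward. A position with no move is L. Any other position is W if it can reach an L in one move, else L.
Every edge goes from a vertex to one that appears earlier in the order E, D, C, A, B, F, so processing vertices in that order labels each vertex after all of its successors.
E: no outgoing edge → L
D: no outgoing edge → L
C: W (go to D, an L position)
A: W (go to D, an L position)
B: W (go to E, an L position)
F: W (go to D, an L position)
Reading off the rows marked L gives the requested list; there are 2 such vertices.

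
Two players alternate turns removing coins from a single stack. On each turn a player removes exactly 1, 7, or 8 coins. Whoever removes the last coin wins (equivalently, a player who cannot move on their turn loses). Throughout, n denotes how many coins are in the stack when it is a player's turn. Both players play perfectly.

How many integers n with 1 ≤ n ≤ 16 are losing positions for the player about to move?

Classify positions by backward induction: terminal positions (no move available) are L. From any other position, the mover wins iff some move reaches an L.
n=0: no move → L
n=1: can move to 0, which is L ⇒ W
n=2: the only move is to 1(W), a W ⇒ L
n=3: can move to 2, which is L ⇒ W
n=4: the only move is to 3(W), a W ⇒ L
n=5: can move to 4, which is L ⇒ W
n=6: the only move is to 5(W), a W ⇒ L
n=7: can move to 6, which is L ⇒ W
n=8: can move to 0, which is L ⇒ W
n=9: can move to 2, which is L ⇒ W
n=10: can move to 2, which is L ⇒ W
n=11: can move to 4, which is L ⇒ W
n=12: can move to 4, which is L ⇒ W
n=13: can move to 6, which is L ⇒ W
n=14: can move to 6, which is L ⇒ W
n=15: moves to 14(W), 8(W), 7(W); every one is W ⇒ L
n=16: can move to 15, which is L ⇒ W
L entries with 1 ≤ n ≤ 16 (n=0 is outside the asked range and is not counted): n = 2, 4, 6, 15; that makes 4.

4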